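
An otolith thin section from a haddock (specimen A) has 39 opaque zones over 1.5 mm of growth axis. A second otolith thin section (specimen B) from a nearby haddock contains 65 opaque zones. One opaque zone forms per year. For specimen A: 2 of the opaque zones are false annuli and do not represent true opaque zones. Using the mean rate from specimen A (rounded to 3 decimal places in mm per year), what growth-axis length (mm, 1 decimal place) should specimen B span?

2.7 mm

Specimen A: adjusted count: 39 − 2 = 37 opaque zones.
A: Extension rate ≈ 1.5 / 37 = 0.041 mm/yr.
B's length ≈ 0.041 × 65 = 2.7 mm.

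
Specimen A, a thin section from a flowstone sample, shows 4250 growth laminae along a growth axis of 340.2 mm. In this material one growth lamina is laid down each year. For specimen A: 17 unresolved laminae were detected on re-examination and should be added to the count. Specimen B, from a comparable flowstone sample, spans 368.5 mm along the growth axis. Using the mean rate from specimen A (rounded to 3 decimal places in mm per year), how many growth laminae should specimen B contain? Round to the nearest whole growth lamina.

Specimen A: adjusted count: 4250 + 17 = 4267 growth laminae.
A: Mean rate = 340.2 mm / 4267 years ≈ 0.080 mm/year.
For B, 368.5 / 0.080 = 4606.25 years ≈ 4606 growth laminae.

4606 growth laminae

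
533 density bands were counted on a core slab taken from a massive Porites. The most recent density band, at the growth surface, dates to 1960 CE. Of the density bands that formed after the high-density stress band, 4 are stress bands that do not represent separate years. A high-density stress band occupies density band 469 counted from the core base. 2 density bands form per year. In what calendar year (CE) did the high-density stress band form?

1930 CE

Between density band 469 and the growth surface there are 533 − 469 = 64 density bands.
Excluding 4 false density bands: 64 − 4 = 60.
60 density bands at 2 per year is 60 / 2 = 30 years.
Counting back 30 years from 1960 CE places the high-density stress band in 1960 − 30 = 1930 CE.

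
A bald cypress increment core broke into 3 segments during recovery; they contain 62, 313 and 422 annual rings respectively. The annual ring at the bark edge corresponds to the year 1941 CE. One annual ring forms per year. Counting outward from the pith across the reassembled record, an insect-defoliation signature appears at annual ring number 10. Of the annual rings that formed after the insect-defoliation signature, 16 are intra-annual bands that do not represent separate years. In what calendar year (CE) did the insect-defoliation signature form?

Total annual rings = 62 + 313 + 422 = 797.
797 − 10 = 787 annual rings lie beyond the insect-defoliation signature toward the bark edge.
787 − 16 false = 771 true annual rings after the insect-defoliation signature.
1941 − 771 = 1170 CE.

1170 CE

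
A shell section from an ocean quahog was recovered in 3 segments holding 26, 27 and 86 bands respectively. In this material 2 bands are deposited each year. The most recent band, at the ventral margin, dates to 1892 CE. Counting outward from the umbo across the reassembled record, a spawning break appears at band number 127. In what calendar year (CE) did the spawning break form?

1886 CE

Total bands = 26 + 27 + 86 = 139.
Between band 127 and the ventral margin there are 139 − 127 = 12 bands.
12 bands at 2 per year is 12 / 2 = 6 years.
Counting back 6 years from 1892 CE places the spawning break in 1892 − 6 = 1886 CE.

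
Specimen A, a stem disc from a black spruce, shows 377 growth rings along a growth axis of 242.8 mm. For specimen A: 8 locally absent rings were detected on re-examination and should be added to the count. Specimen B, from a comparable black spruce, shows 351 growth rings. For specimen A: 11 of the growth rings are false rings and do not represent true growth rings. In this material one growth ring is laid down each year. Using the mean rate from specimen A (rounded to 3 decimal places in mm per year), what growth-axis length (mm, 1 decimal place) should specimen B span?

227.8 mm

Specimen A: after corrections the count is 377 − 11 + 8 = 374 growth rings.
A: 242.8 mm over 374 years gives 242.8 / 374 ≈ 0.649 mm/year.
Length of B = 0.649 × 351 = 227.8 mm.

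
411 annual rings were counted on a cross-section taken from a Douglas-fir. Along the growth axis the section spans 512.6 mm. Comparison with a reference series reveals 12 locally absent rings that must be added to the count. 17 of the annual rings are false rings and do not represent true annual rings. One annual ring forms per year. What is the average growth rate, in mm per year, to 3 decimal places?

Correcting the raw count gives 411 − 17 + 12 = 406 true annual rings.
Mean rate = 512.6 mm / 406 years ≈ 1.263 mm per year.

1.263 mm per year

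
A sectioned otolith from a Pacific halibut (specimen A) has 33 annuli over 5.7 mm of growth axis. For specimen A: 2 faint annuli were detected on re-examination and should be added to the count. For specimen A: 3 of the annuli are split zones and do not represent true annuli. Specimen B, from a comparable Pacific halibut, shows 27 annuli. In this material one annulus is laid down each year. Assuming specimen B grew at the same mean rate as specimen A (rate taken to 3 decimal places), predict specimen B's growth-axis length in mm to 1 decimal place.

4.8 mm

Specimen A: adjusted count: 33 − 3 + 2 = 32 annuli.
A: Extension rate ≈ 5.7 / 32 = 0.178 mm/yr.
For B, 0.178 mm/year × 27 years = 4.8 mm.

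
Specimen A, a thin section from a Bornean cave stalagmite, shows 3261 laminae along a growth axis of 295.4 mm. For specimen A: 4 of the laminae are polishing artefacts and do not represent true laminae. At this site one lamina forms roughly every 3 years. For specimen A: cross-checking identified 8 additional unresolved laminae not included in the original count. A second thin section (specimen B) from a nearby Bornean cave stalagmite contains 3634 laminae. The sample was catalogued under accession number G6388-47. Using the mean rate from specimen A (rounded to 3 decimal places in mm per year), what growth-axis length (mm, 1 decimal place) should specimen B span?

327.1 mm

Specimen A: true lamina count = 3261 − 4 + 8 = 3265.
Specimen A: at 3 years per lamina, 3265 × 3 = 9795 years.
A: Extension rate ≈ 295.4 / 9795 = 0.030 mm/yr.
Specimen B: at 3 years per lamina, 3634 × 3 = 10902 years. Length of B = 0.030 × 10902 = 327.1 mm.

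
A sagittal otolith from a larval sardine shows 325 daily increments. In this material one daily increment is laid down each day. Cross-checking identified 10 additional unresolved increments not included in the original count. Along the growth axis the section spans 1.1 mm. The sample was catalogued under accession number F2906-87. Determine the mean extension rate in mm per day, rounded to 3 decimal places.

Adjusted count: 325 + 10 = 335 daily increments.
Mean rate = 1.1 mm / 335 days ≈ 0.003 mm per day.

0.003 mm per day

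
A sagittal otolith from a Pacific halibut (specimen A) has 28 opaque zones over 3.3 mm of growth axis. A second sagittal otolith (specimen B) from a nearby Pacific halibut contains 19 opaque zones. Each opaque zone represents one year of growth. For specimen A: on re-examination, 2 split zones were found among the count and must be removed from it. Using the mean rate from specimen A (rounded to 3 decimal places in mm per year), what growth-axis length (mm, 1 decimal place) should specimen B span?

Specimen A: true opaque zone count = 28 − 2 = 26.
A: Extension rate ≈ 3.3 / 26 = 0.127 mm/year.
For B, 0.127 mm/year × 19 years = 2.4 mm.

2.4 mm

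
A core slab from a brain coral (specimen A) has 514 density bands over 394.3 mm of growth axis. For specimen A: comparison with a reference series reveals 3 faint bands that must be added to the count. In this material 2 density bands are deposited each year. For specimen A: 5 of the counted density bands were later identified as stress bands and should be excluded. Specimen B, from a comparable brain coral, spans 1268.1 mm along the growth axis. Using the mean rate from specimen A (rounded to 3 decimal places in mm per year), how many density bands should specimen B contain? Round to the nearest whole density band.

Specimen A: adjusted count: 514 − 5 + 3 = 512 density bands.
Specimen A: dividing by 2 density bands per year: 512 / 2 = 256 years.
A: Mean rate = 394.3 mm / 256 years ≈ 1.540 mm/year.
For B, 1268.1 / 1.540 = 823.44 years; at 2 density bands per year that is 823.44 × 2 ≈ 1647 density bands.

1647 density bands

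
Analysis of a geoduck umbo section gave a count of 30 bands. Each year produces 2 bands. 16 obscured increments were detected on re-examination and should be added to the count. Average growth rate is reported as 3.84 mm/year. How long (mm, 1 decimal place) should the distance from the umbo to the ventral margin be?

True band count = 30 + 16 = 46.
Dividing by 2 bands per year: 46 / 2 = 23 years.
Length ≈ 3.84 × 23 = 88.3 mm.

88.3 mm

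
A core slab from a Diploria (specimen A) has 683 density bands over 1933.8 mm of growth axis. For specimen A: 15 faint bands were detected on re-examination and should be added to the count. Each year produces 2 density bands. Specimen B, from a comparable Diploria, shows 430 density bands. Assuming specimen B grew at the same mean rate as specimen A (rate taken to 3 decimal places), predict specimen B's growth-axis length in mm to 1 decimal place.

1191.3 mm

Specimen A: correcting the raw count gives 683 + 15 = 698 true density bands.
Specimen A: dividing by 2 density bands per year: 698 / 2 = 349 years.
A: Extension rate ≈ 1933.8 / 349 = 5.541 mm/yr.
Specimen B: dividing by 2 density bands per year: 430 / 2 = 215 years. B's length ≈ 5.541 × 215 = 1191.3 mm.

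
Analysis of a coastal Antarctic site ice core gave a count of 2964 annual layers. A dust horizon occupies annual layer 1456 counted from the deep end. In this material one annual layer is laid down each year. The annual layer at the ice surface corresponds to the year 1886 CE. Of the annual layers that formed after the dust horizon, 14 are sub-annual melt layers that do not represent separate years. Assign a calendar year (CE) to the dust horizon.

Between annual layer 1456 and the ice surface there are 2964 − 1456 = 1508 annual layers.
1508 − 14 false = 1494 true annual layers after the dust horizon.
1886 − 1494 = 392 CE.

392 CE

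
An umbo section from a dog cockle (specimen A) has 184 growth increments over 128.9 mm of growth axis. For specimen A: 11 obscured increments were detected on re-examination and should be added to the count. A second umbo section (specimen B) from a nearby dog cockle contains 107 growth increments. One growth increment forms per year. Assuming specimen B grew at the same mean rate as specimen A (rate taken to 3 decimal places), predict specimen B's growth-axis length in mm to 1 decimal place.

Specimen A: adjusted count: 184 + 11 = 195 growth increments.
A: 128.9 mm over 195 years gives 128.9 / 195 ≈ 0.661 mm/yr.
Length of B = 0.661 × 107 = 70.7 mm.

70.7 mm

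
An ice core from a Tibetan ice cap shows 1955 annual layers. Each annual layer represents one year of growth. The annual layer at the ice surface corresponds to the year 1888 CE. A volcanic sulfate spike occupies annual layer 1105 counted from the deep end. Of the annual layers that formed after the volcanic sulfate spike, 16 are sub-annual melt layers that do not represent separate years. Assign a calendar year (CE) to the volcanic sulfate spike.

The volcanic sulfate spike sits at annual layer 1105 from the deep end, so 1955 − 1105 = 850 annual layers formed after it.
850 − 16 false = 834 true annual layers after the volcanic sulfate spike.
1888 − 834 = 1054 CE.

1054 CE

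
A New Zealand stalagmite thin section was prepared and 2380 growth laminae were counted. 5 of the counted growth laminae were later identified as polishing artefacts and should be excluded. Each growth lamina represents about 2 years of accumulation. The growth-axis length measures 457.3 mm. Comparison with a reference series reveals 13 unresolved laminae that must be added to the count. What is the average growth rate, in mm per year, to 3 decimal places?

True growth lamina count = 2380 − 5 + 13 = 2388.
At 2 years per growth lamina, 2388 × 2 = 4776 years.
Extension rate ≈ 457.3 / 4776 = 0.096 mm per year.

0.096 mm per year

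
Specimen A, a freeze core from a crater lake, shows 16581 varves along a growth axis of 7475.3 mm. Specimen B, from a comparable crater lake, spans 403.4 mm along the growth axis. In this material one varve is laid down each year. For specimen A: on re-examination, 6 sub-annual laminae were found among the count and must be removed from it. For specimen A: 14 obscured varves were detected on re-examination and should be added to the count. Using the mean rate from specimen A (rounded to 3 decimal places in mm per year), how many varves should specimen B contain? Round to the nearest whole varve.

Specimen A: correcting the raw count gives 16581 − 6 + 14 = 16589 true varves.
A: Mean rate = 7475.3 mm / 16589 years ≈ 0.451 mm/year.
B spans 403.4 / 0.451 = 894.46 years ≈ 894 varves.

894 varves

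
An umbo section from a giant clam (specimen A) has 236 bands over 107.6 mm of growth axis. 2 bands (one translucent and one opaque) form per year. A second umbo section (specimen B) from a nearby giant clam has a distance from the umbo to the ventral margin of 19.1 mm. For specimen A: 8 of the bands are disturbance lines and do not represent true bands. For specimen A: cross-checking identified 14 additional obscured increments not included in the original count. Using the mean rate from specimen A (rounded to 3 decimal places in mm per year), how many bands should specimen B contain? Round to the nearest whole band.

43 bands

Specimen A: true band count = 236 − 8 + 14 = 242.
Specimen A: 242 bands at 2 per year is 242 / 2 = 121 years.
A: 107.6 mm over 121 years gives 107.6 / 121 ≈ 0.889 mm/yr.
Specimen B: 19.1 mm / 0.889 mm per year = 21.48 years; at 2 bands per year that is 21.48 × 2 ≈ 43 bands.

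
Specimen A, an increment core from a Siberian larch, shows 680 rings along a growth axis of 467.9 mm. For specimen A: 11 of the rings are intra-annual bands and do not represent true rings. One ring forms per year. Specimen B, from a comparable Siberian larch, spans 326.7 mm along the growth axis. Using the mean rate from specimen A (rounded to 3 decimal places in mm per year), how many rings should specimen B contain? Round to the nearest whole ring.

Specimen A: adjusted count: 680 − 11 = 669 rings.
A: 467.9 mm over 669 years gives 467.9 / 669 ≈ 0.699 mm/year.
For B, 326.7 / 0.699 = 467.38 years ≈ 467 rings.

467 rings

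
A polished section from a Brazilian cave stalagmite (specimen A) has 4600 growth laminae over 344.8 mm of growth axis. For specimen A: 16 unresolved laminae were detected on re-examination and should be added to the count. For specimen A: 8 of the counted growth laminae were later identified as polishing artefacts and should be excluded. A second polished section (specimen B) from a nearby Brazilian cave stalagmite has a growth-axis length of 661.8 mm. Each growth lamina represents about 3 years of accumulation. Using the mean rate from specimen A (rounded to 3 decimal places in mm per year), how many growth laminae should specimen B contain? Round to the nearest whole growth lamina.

Specimen A: true growth lamina count = 4600 − 8 + 16 = 4608.
Specimen A: multiplying by 3 years per growth lamina: 4608 × 3 = 13824 years.
A: 344.8 mm over 13824 years gives 344.8 / 13824 ≈ 0.025 mm per year.
Specimen B: 661.8 mm / 0.025 mm per year = 26472.00 years; at 3 years per growth lamina that is 26472.00 / 3 ≈ 8824 growth laminae.

8824 growth laminae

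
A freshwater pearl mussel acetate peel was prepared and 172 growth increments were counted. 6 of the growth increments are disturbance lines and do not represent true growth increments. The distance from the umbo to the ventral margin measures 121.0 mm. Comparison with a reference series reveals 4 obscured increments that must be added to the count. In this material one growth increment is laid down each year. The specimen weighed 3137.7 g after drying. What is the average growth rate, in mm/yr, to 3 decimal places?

0.712 mm/yr

Adjusted count: 172 − 6 + 4 = 170 growth increments.
Mean rate = 121.0 mm / 170 years ≈ 0.712 mm/yr.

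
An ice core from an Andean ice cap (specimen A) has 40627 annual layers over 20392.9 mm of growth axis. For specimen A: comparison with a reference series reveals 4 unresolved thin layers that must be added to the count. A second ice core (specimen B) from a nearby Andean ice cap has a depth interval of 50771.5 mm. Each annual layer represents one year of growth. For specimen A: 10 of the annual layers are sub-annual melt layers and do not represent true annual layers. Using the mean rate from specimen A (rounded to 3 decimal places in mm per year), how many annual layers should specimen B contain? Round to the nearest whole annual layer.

101138 annual layers

Specimen A: true annual layer count = 40627 − 10 + 4 = 40621.
A: Mean rate = 20392.9 mm / 40621 years ≈ 0.502 mm/year.
For B, 50771.5 / 0.502 = 101138.45 years ≈ 101138 annual layers.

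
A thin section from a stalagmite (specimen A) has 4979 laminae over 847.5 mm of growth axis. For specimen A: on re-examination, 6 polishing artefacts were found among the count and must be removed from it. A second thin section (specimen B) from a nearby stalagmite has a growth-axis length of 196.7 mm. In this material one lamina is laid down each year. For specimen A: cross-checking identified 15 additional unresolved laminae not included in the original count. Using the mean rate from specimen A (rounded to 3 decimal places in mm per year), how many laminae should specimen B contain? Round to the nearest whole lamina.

1157 laminae

Specimen A: after corrections the count is 4979 − 6 + 15 = 4988 laminae.
A: Mean rate = 847.5 mm / 4988 years ≈ 0.170 mm per year.
Specimen B: 196.7 mm / 0.170 mm per year = 1157.06 years ≈ 1157 laminae.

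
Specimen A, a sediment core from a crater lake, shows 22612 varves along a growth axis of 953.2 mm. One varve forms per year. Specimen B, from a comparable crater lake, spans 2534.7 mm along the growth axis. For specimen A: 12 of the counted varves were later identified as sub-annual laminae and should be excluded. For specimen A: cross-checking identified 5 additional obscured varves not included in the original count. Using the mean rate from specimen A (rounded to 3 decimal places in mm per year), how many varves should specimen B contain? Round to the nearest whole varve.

Specimen A: after corrections the count is 22612 − 12 + 5 = 22605 varves.
A: 953.2 mm over 22605 years gives 953.2 / 22605 ≈ 0.042 mm per year.
B spans 2534.7 / 0.042 = 60350.00 years ≈ 60350 varves.

60350 varves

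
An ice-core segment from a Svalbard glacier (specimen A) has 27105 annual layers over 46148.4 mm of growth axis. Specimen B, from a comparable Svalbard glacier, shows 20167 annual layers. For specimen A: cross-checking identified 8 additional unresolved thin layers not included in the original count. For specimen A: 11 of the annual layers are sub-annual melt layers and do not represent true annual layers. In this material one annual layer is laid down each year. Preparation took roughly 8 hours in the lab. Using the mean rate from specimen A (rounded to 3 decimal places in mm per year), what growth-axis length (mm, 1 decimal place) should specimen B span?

Specimen A: true annual layer count = 27105 − 11 + 8 = 27102.
A: Extension rate ≈ 46148.4 / 27102 = 1.703 mm per year.
Length of B = 1.703 × 20167 = 34344.4 mm.

34344.4 mm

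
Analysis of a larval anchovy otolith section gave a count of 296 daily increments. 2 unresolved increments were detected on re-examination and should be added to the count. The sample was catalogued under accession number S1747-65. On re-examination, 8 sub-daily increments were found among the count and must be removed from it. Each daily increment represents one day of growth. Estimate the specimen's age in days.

True daily increment count = 296 − 8 + 2 = 290.
At one daily increment per day, that is 290 days.

290 days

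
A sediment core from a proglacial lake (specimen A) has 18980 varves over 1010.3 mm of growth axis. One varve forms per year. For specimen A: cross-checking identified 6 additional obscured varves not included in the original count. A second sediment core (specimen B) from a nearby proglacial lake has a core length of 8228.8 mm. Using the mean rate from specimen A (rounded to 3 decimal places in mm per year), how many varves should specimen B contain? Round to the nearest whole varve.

Specimen A: adjusted count: 18980 + 6 = 18986 varves.
A: Extension rate ≈ 1010.3 / 18986 = 0.053 mm per year.
Specimen B: 8228.8 mm / 0.053 mm per year = 155260.38 years ≈ 155260 varves.

155260 varves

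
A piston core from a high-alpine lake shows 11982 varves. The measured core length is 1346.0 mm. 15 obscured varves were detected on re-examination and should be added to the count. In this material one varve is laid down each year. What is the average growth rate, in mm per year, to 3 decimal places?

True varve count = 11982 + 15 = 11997.
Mean rate = 1346.0 mm / 11997 years ≈ 0.112 mm per year.

0.112 mm per year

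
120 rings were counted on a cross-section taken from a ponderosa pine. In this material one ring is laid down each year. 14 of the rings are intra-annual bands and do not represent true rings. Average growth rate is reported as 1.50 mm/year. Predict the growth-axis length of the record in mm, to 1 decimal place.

159.0 mm

Adjusted count: 120 − 14 = 106 rings.
106 years at 1.50 mm/year gives 1.50 × 106 = 159.0 mm.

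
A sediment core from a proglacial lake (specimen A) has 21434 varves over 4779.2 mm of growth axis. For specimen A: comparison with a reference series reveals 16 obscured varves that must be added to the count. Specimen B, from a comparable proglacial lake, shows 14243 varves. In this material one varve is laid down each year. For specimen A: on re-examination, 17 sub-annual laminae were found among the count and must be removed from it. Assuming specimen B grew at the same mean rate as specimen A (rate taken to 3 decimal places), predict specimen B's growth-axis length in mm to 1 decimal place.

Specimen A: correcting the raw count gives 21434 − 17 + 16 = 21433 true varves.
A: Extension rate ≈ 4779.2 / 21433 = 0.223 mm/year.
B's length ≈ 0.223 × 14243 = 3176.2 mm.

3176.2 mm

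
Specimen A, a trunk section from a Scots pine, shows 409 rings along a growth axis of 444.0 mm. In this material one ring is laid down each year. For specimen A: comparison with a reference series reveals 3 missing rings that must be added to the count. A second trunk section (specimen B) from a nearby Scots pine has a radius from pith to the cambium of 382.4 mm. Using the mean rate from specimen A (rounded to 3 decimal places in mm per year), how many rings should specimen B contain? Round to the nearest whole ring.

Specimen A: after corrections the count is 409 + 3 = 412 rings.
A: Extension rate ≈ 444.0 / 412 = 1.078 mm/year.
For B, 382.4 / 1.078 = 354.73 years ≈ 355 rings.

355 rings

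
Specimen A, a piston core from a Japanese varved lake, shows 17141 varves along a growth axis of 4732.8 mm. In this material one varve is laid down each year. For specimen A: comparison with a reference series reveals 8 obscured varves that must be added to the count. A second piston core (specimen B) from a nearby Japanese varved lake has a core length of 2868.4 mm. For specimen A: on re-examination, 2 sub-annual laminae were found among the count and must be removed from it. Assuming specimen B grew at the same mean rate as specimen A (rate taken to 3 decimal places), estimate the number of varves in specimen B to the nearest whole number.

Specimen A: adjusted count: 17141 − 2 + 8 = 17147 varves.
A: Mean rate = 4732.8 mm / 17147 years ≈ 0.276 mm/year.
For B, 2868.4 / 0.276 = 10392.75 years ≈ 10393 varves.

10393 varves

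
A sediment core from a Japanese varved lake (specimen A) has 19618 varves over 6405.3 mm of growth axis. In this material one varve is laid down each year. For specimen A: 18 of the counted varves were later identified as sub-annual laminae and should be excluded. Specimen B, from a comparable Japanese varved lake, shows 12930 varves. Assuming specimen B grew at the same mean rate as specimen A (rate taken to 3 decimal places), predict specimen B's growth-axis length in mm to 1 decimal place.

Specimen A: correcting the raw count gives 19618 − 18 = 19600 true varves.
A: 6405.3 mm over 19600 years gives 6405.3 / 19600 ≈ 0.327 mm/yr.
B's length ≈ 0.327 × 12930 = 4228.1 mm.

4228.1 mm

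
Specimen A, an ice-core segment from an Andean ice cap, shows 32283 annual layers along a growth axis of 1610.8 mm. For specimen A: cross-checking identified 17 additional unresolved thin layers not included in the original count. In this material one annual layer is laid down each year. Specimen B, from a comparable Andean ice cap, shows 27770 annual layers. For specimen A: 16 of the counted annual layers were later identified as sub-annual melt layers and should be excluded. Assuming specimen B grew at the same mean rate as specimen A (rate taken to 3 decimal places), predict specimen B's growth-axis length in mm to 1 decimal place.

Specimen A: true annual layer count = 32283 − 16 + 17 = 32284.
A: 1610.8 mm over 32284 years gives 1610.8 / 32284 ≈ 0.050 mm/yr.
For B, 0.050 mm/year × 27770 years = 1388.5 mm.

1388.5 mm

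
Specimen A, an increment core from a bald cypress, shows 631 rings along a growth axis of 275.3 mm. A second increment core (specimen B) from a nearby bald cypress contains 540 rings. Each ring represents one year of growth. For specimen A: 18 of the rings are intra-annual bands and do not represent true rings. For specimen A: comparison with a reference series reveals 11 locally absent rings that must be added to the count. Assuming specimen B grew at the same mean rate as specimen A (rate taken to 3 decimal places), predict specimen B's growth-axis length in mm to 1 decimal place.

238.1 mm

Specimen A: adjusted count: 631 − 18 + 11 = 624 rings.
A: Extension rate ≈ 275.3 / 624 = 0.441 mm per year.
For B, 0.441 mm/year × 540 years = 238.1 mm.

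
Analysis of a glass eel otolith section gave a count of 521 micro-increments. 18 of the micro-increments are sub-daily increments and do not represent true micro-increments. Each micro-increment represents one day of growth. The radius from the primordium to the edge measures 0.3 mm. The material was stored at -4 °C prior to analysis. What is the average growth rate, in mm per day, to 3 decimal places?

Adjusted count: 521 − 18 = 503 micro-increments.
Extension rate ≈ 0.3 / 503 = 0.001 mm per day.

0.001 mm per day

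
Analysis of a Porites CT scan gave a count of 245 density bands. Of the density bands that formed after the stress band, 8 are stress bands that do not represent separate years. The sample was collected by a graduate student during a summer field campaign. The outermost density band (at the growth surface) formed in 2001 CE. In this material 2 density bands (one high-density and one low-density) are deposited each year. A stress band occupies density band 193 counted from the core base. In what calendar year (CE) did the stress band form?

1979 CE

245 − 193 = 52 density bands lie beyond the stress band toward the growth surface.
52 − 8 false = 44 true density bands after the stress band.
Dividing by 2 density bands per year: 44 / 2 = 22 years.
The density band at the growth surface is 2001 CE, so the stress band dates to 2001 − 22 = 1979 CE.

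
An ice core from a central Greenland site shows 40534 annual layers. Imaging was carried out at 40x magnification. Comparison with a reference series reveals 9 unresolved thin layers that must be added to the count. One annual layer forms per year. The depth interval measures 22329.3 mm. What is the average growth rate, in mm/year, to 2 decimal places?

0.55 mm/year

Correcting the raw count gives 40534 + 9 = 40543 true annual layers.
22329.3 mm over 40543 years gives 22329.3 / 40543 ≈ 0.55 mm/year.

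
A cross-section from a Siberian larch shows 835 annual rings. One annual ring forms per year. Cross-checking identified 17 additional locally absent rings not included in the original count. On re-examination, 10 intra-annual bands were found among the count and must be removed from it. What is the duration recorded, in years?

842 years

True annual ring count = 835 − 10 + 17 = 842.
One annual ring per year makes the duration 842 years.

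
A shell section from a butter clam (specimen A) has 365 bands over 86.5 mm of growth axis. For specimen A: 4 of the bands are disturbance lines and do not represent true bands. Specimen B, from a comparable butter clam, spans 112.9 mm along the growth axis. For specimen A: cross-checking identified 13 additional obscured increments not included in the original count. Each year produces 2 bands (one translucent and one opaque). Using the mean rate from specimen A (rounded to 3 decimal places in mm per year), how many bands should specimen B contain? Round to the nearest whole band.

Specimen A: after corrections the count is 365 − 4 + 13 = 374 bands.
Specimen A: 374 bands at 2 per year is 374 / 2 = 187 years.
A: Extension rate ≈ 86.5 / 187 = 0.463 mm per year.
Specimen B: 112.9 mm / 0.463 mm per year = 243.84 years; at 2 bands per year that is 243.84 × 2 ≈ 488 bands.

488 bands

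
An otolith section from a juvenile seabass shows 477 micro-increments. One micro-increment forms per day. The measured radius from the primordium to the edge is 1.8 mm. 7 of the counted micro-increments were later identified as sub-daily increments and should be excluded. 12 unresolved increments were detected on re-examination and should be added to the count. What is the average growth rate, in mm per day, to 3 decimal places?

True micro-increment count = 477 − 7 + 12 = 482.
Mean rate = 1.8 mm / 482 days ≈ 0.004 mm per day.

0.004 mm per day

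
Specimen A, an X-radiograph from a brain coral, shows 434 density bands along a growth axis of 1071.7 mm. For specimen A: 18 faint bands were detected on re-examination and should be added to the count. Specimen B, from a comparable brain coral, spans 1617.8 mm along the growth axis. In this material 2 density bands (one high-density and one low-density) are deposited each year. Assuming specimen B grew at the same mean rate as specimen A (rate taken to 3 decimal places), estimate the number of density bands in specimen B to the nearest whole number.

682 density bands

Specimen A: correcting the raw count gives 434 + 18 = 452 true density bands.
Specimen A: 452 density bands at 2 per year is 452 / 2 = 226 years.
A: 1071.7 mm over 226 years gives 1071.7 / 226 ≈ 4.742 mm/yr.
Specimen B: 1617.8 mm / 4.742 mm per year = 341.16 years; at 2 density bands per year that is 341.16 × 2 ≈ 682 density bands.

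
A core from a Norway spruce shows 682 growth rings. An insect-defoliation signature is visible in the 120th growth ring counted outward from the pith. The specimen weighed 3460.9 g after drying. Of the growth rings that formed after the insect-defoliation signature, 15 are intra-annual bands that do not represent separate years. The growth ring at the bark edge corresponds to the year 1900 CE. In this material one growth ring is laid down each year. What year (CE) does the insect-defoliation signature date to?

Between growth ring 120 and the bark edge there are 682 − 120 = 562 growth rings.
562 − 15 false = 547 true growth rings after the insect-defoliation signature.
The growth ring at the bark edge is 1900 CE, so the insect-defoliation signature dates to 1900 − 547 = 1353 CE.

1353 CE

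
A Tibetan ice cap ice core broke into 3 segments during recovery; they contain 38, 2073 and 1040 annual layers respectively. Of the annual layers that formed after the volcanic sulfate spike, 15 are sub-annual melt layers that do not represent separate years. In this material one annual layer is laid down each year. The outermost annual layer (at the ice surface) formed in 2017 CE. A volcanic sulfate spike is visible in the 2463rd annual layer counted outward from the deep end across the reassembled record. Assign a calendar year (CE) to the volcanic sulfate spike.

Total annual layers = 38 + 2073 + 1040 = 3151.
The volcanic sulfate spike sits at annual layer 2463 from the deep end, so 3151 − 2463 = 688 annual layers formed after it.
688 − 15 false = 673 true annual layers after the volcanic sulfate spike.
The annual layer at the ice surface is 2017 CE, so the volcanic sulfate spike dates to 2017 − 673 = 1344 CE.

1344 CE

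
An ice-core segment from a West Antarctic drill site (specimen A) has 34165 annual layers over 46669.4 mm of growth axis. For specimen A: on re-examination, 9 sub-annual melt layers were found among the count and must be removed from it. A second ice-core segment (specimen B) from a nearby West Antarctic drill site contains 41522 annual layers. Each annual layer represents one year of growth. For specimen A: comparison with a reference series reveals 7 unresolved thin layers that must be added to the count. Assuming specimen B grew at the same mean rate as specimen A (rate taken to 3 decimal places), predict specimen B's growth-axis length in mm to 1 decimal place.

Specimen A: correcting the raw count gives 34165 − 9 + 7 = 34163 true annual layers.
A: 46669.4 mm over 34163 years gives 46669.4 / 34163 ≈ 1.366 mm/year.
For B, 1.366 mm/year × 41522 years = 56719.1 mm.

56719.1 mm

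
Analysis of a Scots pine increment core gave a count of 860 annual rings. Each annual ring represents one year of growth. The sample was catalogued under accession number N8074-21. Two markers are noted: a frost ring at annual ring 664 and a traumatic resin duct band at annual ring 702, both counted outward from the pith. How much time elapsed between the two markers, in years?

Separation: 702 − 664 = 38 annual rings.
One annual ring per year makes the interval 38 years.

38 years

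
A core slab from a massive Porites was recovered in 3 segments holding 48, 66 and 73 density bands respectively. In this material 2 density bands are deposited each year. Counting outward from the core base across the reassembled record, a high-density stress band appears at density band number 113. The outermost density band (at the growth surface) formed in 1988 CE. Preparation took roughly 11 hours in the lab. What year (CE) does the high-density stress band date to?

Total density bands = 48 + 66 + 73 = 187.
Between density band 113 and the growth surface there are 187 − 113 = 74 density bands.
With 2 density bands per year, 74 / 2 = 37 years.
The density band at the growth surface is 1988 CE, so the high-density stress band dates to 1988 − 37 = 1951 CE.

1951 CE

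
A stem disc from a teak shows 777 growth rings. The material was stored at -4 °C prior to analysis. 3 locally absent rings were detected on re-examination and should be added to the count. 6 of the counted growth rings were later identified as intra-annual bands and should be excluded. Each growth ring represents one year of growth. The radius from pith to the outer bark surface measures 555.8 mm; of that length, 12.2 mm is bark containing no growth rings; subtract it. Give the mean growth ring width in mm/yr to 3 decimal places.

True growth ring count = 777 − 6 + 3 = 774.
Net length = 555.8 − 12.2 = 543.6 mm.
543.6 mm over 774 years gives 543.6 / 774 ≈ 0.702 mm/yr.

0.702 mm/yr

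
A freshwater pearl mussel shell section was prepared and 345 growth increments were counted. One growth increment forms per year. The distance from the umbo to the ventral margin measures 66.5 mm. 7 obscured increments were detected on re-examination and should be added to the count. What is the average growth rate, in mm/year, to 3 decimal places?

0.189 mm/year

True growth increment count = 345 + 7 = 352.
Mean rate = 66.5 mm / 352 years ≈ 0.189 mm/year.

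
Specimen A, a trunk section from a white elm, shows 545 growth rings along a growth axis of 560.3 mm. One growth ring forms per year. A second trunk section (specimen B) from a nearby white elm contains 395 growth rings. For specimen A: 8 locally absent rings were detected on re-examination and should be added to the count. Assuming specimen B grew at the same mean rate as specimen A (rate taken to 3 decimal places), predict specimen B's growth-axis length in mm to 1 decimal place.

Specimen A: after corrections the count is 545 + 8 = 553 growth rings.
A: Extension rate ≈ 560.3 / 553 = 1.013 mm/year.
Length of B = 1.013 × 395 = 400.1 mm.

400.1 mm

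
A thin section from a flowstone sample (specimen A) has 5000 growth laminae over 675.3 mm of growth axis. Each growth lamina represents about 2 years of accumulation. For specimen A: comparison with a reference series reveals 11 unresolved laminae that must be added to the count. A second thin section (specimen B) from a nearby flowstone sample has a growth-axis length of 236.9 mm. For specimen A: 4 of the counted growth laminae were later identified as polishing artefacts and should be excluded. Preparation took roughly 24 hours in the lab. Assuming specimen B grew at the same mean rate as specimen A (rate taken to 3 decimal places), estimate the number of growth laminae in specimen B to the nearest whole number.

1768 growth laminae

Specimen A: adjusted count: 5000 − 4 + 11 = 5007 growth laminae.
Specimen A: 5007 growth laminae at 2 years each span 5007 × 2 = 10014 years.
A: Extension rate ≈ 675.3 / 10014 = 0.067 mm per year.
B spans 236.9 / 0.067 = 3535.82 years; at 2 years per growth lamina that is 3535.82 / 2 ≈ 1768 growth laminae.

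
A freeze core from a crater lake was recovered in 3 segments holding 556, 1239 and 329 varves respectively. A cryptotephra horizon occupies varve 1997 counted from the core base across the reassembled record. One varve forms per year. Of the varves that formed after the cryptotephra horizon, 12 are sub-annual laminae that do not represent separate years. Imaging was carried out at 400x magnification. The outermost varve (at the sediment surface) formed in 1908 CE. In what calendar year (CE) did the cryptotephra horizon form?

1793 CE

Total varves = 556 + 1239 + 329 = 2124.
The cryptotephra horizon sits at varve 1997 from the core base, so 2124 − 1997 = 127 varves formed after it.
Removing the 12 false varves leaves 127 − 12 = 115 true varves beyond the cryptotephra horizon.
Counting back 115 years from 1908 CE places the cryptotephra horizon in 1908 − 115 = 1793 CE.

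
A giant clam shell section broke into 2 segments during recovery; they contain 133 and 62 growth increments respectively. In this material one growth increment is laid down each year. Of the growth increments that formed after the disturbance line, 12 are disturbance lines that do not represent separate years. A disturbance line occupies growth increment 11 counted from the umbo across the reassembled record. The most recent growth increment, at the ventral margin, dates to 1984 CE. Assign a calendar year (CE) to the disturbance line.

1812 CE

Total growth increments = 133 + 62 = 195.
195 − 11 = 184 growth increments lie beyond the disturbance line toward the ventral margin.
Removing the 12 false growth increments leaves 184 − 12 = 172 true growth increments beyond the disturbance line.
1984 − 172 = 1812 CE.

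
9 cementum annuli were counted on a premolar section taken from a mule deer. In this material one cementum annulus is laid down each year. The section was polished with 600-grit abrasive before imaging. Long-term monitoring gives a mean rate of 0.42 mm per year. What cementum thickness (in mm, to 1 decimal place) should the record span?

3.8 mm

9 years of growth are recorded.
Predicted length = 0.42 mm/year × 9 years = 3.8 mm.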